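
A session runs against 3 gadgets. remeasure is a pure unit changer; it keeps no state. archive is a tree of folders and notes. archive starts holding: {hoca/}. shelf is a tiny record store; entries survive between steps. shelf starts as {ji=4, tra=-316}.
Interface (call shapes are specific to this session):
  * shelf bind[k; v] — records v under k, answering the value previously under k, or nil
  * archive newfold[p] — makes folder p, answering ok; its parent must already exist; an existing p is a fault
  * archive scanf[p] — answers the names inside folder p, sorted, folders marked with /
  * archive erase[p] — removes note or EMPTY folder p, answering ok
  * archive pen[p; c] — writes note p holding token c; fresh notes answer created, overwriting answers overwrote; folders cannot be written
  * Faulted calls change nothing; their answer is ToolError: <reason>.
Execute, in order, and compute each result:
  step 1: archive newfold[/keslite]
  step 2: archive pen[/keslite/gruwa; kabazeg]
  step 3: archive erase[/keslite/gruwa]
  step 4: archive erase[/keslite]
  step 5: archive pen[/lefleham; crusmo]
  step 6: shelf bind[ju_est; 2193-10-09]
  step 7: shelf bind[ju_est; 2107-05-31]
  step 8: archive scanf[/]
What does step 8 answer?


>> archive newfold(p→/keslite)
<< ok
>> archive pen(p→/keslite/gruwa, c→kabazeg)
<< created
>> archive erase(p→/keslite/gruwa)
<< ok
>> archive erase(p→/keslite)
<< ok
>> archive pen(p→/lefleham, c→crusmo)
<< created
>> shelf bind(k→ju_est, v→2193-10-09)
<< nil
>> shelf bind(k→ju_est, v→2107-05-31)
<< 2193-10-09
>> archive scanf(p→/)
<< [hoca/, lefleham]

Answer: [hoca/, lefleham]


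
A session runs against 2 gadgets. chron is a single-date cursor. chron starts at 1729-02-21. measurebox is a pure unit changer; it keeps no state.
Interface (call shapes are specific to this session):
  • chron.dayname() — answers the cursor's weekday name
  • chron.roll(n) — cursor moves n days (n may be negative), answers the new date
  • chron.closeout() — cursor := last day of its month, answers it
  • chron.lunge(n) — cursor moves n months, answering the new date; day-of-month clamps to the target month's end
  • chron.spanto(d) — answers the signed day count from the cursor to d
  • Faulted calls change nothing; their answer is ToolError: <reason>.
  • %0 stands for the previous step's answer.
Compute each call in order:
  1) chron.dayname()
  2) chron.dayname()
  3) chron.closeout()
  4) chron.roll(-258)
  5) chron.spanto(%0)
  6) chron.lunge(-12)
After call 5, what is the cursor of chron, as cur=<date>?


Step: dayname[]
Result: Monday
Step: dayname[]
Result: Monday
Step: closeout[]
Result: 1729-02-28
Step: roll[n=-258]
Result: 1728-06-15
Step: spanto[d=%0]
Result: 0
Step: lunge[n=-12]
Result: 1727-06-15

Answer: cur=1728-06-15


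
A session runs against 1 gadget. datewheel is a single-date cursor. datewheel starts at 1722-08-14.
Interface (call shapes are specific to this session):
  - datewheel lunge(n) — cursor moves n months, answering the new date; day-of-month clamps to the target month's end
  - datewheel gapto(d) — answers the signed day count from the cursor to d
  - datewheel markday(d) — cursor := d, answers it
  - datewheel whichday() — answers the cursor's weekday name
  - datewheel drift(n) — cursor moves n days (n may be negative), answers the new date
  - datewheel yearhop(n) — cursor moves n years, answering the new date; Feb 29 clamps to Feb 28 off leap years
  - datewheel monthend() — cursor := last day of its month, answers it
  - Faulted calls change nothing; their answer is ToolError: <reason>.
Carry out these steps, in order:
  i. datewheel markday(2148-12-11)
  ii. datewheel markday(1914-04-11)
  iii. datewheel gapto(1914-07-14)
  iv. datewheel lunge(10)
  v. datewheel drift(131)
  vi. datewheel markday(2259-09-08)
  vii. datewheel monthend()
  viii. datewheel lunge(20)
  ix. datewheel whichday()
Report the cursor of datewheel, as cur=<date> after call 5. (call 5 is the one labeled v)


Answer: cur=1915-06-22

Derivation:
Calling datewheel markday using d: 2148-12-11, → 2148-12-11.
Invoking datewheel markday using d: 1914-04-11, and observe 1914-04-11.
I call datewheel gapto using d: 1914-07-14, yielding 94.
Calling datewheel lunge using n: 10, and see 1915-02-11.
Invoking datewheel drift using n: 131, yielding 1915-06-22.
I run datewheel markday using d: 2259-09-08, → 2259-09-08.
I run datewheel monthend(), yielding 2259-09-30.
I invoke datewheel lunge using n: 20, and see 2261-05-30.
Then datewheel whichday: Thursday.


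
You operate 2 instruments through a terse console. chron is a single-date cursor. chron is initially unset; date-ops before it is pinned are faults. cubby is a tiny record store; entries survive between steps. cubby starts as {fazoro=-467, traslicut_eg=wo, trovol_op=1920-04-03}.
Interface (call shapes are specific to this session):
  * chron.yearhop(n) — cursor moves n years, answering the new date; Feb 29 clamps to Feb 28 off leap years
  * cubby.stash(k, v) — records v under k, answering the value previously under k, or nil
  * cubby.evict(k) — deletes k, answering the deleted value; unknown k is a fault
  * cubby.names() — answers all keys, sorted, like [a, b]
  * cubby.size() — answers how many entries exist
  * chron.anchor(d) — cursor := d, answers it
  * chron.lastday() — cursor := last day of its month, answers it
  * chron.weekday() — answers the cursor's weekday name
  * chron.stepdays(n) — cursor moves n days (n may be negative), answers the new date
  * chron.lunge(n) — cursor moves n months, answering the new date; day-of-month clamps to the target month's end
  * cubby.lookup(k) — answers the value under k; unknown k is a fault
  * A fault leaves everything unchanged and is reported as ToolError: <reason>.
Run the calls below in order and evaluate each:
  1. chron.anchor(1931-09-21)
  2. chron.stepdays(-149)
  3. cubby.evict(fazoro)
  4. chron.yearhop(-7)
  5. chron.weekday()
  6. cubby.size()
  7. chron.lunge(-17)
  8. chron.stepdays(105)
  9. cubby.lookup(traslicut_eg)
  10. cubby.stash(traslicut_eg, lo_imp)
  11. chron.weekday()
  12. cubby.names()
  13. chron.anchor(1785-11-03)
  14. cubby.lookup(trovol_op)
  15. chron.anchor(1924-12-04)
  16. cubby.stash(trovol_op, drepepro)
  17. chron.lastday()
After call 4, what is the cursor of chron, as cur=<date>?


Answer: cur=1924-04-25

Derivation:
Do: chron.anchor[1931-09-21]
See: 1931-09-21
Do: chron.stepdays[-149]
See: 1931-04-25
Do: cubby.evict[fazoro]
See: -467
Do: chron.yearhop[-7]
See: 1924-04-25
Do: chron.weekday[]
See: Friday
Do: cubby.size[]
See: 2
Do: chron.lunge[-17]
See: 1922-11-25
Do: chron.stepdays[105]
See: 1923-03-10
Do: cubby.lookup[traslicut_eg]
See: wo
Do: cubby.stash[traslicut_eg; lo_imp]
See: wo
Do: chron.weekday[]
See: Saturday
Do: cubby.names[]
See: [traslicut_eg, trovol_op]
Do: chron.anchor[1785-11-03]
See: 1785-11-03
Do: cubby.lookup[trovol_op]
See: 1920-04-03
Do: chron.anchor[1924-12-04]
See: 1924-12-04
Do: cubby.stash[trovol_op; drepepro]
See: 1920-04-03
Do: chron.lastday[]
See: 1924-12-31


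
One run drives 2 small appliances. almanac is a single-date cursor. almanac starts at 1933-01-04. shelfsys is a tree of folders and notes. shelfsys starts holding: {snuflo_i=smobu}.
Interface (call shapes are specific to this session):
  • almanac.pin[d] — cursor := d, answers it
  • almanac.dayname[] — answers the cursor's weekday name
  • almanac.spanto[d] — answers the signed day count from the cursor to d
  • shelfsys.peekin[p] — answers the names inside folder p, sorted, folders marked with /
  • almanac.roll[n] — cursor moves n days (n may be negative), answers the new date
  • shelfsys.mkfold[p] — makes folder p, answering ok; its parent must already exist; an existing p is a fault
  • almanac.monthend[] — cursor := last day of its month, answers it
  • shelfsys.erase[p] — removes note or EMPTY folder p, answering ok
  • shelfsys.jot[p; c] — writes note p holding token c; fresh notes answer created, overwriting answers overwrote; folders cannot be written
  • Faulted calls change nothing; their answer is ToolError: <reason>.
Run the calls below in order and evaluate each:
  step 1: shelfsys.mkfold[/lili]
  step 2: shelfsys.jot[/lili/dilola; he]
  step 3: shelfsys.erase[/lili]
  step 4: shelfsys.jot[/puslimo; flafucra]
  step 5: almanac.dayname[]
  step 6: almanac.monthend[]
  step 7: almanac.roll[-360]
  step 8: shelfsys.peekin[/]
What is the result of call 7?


Answer: 1932-02-06

Derivation:
;; shelfsys.mkfold(p='/lili') : ok
;; shelfsys.jot(p='/lili/dilola', c='he') : created
;; shelfsys.erase(p='/lili') : ToolError: not empty
;; shelfsys.jot(p='/puslimo', c='flafucra') : created
;; almanac.dayname() : Wednesday
;; almanac.monthend() : 1933-01-31
;; almanac.roll(n='-360') : 1932-02-06
;; shelfsys.peekin(p='/') : [lili/, puslimo, snuflo_i]


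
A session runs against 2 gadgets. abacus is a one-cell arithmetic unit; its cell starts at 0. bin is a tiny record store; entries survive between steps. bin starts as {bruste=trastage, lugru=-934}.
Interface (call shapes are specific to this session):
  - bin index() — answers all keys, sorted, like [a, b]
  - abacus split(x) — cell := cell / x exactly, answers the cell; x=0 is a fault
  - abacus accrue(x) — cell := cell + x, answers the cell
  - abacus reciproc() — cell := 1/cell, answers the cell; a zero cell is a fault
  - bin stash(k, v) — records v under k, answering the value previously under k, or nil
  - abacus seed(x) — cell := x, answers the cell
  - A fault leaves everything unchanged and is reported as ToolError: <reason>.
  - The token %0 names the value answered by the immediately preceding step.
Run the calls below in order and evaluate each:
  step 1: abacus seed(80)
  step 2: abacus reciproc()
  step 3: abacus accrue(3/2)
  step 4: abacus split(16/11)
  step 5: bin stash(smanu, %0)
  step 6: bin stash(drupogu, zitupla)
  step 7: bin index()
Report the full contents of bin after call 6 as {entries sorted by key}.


Answer: {bruste=trastage, drupogu=zitupla, lugru=-934, smanu=1331/1280}

Derivation:
-> abacus seed(x: 80)
<- 80
-> abacus reciproc()
<- 1/80
-> abacus accrue(x: 3/2)
<- 121/80
-> abacus split(x: 16/11)
<- 1331/1280
-> bin stash(k: smanu, v: %0)
<- nil
-> bin stash(k: drupogu, v: zitupla)
<- nil
-> bin index()
<- [bruste, drupogu, lugru, smanu]


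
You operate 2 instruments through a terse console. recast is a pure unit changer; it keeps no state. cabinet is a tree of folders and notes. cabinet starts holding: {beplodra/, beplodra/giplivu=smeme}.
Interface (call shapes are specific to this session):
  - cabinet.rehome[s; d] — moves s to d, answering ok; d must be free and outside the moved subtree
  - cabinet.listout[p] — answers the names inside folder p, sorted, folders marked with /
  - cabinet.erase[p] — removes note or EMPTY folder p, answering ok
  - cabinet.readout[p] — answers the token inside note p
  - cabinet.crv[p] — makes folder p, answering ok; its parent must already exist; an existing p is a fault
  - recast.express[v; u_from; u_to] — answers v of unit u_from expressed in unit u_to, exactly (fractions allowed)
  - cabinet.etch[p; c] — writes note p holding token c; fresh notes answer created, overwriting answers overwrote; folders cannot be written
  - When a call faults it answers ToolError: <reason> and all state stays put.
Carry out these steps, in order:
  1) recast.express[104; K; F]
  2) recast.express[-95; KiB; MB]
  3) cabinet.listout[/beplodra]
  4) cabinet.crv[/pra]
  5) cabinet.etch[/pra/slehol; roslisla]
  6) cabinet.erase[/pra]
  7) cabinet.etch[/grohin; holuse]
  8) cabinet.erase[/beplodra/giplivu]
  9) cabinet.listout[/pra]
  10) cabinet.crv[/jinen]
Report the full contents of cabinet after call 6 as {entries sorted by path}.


Answer: {beplodra/, beplodra/giplivu=smeme, pra/, pra/slehol=roslisla}

Derivation:
>>> express v='104' u_from='K' u_to='F'
  -27247/100
>>> express v='-95' u_from='KiB' u_to='MB'
  -304/3125
>>> listout p='/beplodra'
  [giplivu]
>>> crv p='/pra'
  ok
>>> etch p='/pra/slehol' c='roslisla'
  created
>>> erase p='/pra'
  ToolError: not empty
>>> etch p='/grohin' c='holuse'
  created
>>> erase p='/beplodra/giplivu'
  ok
>>> listout p='/pra'
  [slehol]
>>> crv p='/jinen'
  ok


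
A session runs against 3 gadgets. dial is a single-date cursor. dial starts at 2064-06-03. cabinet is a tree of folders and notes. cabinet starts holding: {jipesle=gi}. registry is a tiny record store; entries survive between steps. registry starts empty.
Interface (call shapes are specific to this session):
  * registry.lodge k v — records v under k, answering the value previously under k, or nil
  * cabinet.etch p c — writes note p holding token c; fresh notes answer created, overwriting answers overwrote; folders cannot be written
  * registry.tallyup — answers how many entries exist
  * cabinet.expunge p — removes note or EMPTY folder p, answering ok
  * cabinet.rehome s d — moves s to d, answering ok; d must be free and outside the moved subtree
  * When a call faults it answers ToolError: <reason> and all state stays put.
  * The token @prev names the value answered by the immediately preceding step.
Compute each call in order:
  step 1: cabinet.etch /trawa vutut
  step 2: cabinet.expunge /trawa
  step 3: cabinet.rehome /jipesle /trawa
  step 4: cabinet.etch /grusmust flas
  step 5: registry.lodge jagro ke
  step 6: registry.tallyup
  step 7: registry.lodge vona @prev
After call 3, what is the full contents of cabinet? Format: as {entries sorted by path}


==> cabinet.etch(p: /trawa, c: vutut)
<== created
==> cabinet.expunge(p: /trawa)
<== ok
==> cabinet.rehome(s: /jipesle, d: /trawa)
<== ok
==> cabinet.etch(p: /grusmust, c: flas)
<== created
==> registry.lodge(k: jagro, v: ke)
<== nil
==> registry.tallyup()
<== 1
==> registry.lodge(k: vona, v: @prev)
<== nil

Answer: {trawa=gi}


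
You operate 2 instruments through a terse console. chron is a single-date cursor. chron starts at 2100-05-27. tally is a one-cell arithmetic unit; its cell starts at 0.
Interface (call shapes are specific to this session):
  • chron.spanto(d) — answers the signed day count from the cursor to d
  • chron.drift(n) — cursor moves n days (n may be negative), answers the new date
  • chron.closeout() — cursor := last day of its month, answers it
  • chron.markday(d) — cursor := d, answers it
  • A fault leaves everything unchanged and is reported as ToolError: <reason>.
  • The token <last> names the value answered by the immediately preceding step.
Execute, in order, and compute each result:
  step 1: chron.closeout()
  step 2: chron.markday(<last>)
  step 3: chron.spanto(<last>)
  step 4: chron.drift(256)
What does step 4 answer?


Answer: 2101-02-11

Derivation:
Act: closeout[]
Obs: 2100-05-31
Act: markday[<last>]
Obs: 2100-05-31
Act: spanto[<last>]
Obs: 0
Act: drift[256]
Obs: 2101-02-11


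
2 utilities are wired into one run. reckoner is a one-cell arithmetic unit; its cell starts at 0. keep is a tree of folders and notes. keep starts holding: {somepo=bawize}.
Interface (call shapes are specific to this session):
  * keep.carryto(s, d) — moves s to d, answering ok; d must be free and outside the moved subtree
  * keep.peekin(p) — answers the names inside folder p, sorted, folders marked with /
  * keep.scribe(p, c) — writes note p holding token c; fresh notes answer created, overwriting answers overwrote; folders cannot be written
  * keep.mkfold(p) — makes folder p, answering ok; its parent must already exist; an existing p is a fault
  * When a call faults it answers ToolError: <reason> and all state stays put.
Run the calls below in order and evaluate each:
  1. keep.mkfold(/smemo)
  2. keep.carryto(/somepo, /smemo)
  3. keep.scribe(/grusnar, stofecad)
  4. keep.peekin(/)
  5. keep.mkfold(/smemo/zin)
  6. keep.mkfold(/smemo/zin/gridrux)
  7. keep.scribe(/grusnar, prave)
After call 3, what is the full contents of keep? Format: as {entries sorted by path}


Answer: {grusnar=stofecad, smemo/, somepo=bawize}

Derivation:
[in] mkfold p→/smemo
[out] ok
[in] carryto s→/somepo d→/smemo
[out] ToolError: exists
[in] scribe p→/grusnar c→stofecad
[out] created
[in] peekin p→/
[out] [grusnar, smemo/, somepo]
[in] mkfold p→/smemo/zin
[out] ok
[in] mkfold p→/smemo/zin/gridrux
[out] ok
[in] scribe p→/grusnar c→prave
[out] overwrote


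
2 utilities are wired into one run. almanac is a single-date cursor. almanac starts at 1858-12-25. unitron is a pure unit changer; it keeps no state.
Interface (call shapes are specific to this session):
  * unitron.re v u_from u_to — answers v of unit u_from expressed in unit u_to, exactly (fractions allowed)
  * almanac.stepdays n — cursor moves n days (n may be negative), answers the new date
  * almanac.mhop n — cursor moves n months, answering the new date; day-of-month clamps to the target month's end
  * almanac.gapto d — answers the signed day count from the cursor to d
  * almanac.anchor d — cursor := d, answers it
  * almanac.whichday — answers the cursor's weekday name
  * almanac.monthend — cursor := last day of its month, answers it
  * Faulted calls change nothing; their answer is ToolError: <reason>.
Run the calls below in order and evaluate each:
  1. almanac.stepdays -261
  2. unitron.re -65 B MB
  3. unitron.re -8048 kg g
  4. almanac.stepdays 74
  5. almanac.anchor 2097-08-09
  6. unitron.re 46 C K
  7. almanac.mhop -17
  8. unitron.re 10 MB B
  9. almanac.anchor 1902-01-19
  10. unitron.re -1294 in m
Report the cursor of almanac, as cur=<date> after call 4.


Answer: cur=1858-06-21

Derivation:
% stepdays(n: -261) ~> 1858-04-08
% re(v: -65, u_from: B, u_to: MB) ~> -13/200000
% re(v: -8048, u_from: kg, u_to: g) ~> -8048000
% stepdays(n: 74) ~> 1858-06-21
% anchor(d: 2097-08-09) ~> 2097-08-09
% re(v: 46, u_from: C, u_to: K) ~> 6383/20
% mhop(n: -17) ~> 2096-03-09
% re(v: 10, u_from: MB, u_to: B) ~> 10000000
% anchor(d: 1902-01-19) ~> 1902-01-19
% re(v: -1294, u_from: in, u_to: m) ~> -82169/2500


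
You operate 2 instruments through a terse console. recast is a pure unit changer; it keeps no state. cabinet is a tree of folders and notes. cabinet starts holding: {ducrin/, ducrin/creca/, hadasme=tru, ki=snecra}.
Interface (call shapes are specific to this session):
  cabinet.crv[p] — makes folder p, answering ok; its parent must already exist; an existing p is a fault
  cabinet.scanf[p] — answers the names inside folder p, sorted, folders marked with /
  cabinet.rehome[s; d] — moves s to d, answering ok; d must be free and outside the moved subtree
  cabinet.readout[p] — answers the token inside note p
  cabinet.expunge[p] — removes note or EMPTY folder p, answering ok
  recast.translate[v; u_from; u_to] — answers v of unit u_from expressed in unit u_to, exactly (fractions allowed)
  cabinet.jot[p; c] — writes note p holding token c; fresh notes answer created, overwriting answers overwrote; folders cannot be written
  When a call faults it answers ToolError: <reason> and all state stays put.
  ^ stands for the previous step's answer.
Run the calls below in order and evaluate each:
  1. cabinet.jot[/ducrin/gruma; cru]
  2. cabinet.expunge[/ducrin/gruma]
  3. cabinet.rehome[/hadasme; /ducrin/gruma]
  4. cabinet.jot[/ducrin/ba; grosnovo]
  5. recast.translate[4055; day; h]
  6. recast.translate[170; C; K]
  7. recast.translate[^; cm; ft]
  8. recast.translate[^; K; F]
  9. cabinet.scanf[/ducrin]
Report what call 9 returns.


-- 1. cabinet.jot(p: /ducrin/gruma, c: cru) ~> created
-- 2. cabinet.expunge(p: /ducrin/gruma) ~> ok
-- 3. cabinet.rehome(s: /hadasme, d: /ducrin/gruma) ~> ok
-- 4. cabinet.jot(p: /ducrin/ba, c: grosnovo) ~> created
-- 5. recast.translate(v: 4055, u_from: day, u_to: h) ~> 97320
-- 6. recast.translate(v: 170, u_from: C, u_to: K) ~> 8863/20
-- 7. recast.translate(v: ^, u_from: cm, u_to: ft) ~> 44315/3048
-- 8. recast.translate(v: ^, u_from: K, u_to: F) ~> -11010893/25400
-- 9. cabinet.scanf(p: /ducrin) ~> [ba, creca/, gruma]

Answer: [ba, creca/, gruma]


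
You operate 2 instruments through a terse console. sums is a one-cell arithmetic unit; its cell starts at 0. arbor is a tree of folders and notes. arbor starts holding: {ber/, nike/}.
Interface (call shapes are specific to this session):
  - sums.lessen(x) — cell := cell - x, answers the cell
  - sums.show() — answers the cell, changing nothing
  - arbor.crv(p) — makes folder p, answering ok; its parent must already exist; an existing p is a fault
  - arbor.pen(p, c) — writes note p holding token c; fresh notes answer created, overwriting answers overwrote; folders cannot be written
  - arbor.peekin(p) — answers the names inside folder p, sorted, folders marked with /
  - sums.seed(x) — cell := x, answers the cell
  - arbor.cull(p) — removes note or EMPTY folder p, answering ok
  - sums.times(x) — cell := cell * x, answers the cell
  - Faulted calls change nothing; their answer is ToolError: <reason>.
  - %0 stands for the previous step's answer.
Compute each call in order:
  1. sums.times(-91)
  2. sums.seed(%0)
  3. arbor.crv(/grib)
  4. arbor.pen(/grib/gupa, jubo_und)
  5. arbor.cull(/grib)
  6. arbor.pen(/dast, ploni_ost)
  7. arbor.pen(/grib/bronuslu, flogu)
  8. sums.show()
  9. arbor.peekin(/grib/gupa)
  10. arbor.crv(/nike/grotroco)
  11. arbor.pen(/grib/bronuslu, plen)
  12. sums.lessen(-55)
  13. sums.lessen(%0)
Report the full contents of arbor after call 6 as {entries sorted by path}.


Answer: {ber/, dast=ploni_ost, grib/, grib/gupa=jubo_und, nike/}

Derivation:
# sums.times(x: -91) : 0
# sums.seed(x: %0) : 0
# arbor.crv(p: /grib) : ok
# arbor.pen(p: /grib/gupa, c: jubo_und) : created
# arbor.cull(p: /grib) : ToolError: not empty
# arbor.pen(p: /dast, c: ploni_ost) : created
# arbor.pen(p: /grib/bronuslu, c: flogu) : created
# sums.show() : 0
# arbor.peekin(p: /grib/gupa) : ToolError: not a directory
# arbor.crv(p: /nike/grotroco) : ok
# arbor.pen(p: /grib/bronuslu, c: plen) : overwrote
# sums.lessen(x: -55) : 55
# sums.lessen(x: %0) : 0


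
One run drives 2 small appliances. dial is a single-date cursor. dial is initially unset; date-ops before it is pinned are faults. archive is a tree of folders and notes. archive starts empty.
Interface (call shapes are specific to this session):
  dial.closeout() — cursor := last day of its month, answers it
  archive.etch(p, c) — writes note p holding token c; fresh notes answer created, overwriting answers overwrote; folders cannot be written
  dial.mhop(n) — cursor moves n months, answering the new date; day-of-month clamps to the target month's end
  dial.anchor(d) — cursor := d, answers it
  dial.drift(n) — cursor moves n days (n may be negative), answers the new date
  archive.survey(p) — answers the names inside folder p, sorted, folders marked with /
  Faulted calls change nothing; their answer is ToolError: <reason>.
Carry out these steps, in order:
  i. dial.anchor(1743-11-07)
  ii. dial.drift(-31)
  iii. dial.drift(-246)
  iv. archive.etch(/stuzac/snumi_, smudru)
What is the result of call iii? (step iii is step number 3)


Answer: 1743-02-03

Derivation:
> dial.anchor d=1743-11-07
[out] 1743-11-07
> dial.drift n=-31
[out] 1743-10-07
> dial.drift n=-246
[out] 1743-02-03
> archive.etch p=/stuzac/snumi_ c=smudru
[out] ToolError: no parent


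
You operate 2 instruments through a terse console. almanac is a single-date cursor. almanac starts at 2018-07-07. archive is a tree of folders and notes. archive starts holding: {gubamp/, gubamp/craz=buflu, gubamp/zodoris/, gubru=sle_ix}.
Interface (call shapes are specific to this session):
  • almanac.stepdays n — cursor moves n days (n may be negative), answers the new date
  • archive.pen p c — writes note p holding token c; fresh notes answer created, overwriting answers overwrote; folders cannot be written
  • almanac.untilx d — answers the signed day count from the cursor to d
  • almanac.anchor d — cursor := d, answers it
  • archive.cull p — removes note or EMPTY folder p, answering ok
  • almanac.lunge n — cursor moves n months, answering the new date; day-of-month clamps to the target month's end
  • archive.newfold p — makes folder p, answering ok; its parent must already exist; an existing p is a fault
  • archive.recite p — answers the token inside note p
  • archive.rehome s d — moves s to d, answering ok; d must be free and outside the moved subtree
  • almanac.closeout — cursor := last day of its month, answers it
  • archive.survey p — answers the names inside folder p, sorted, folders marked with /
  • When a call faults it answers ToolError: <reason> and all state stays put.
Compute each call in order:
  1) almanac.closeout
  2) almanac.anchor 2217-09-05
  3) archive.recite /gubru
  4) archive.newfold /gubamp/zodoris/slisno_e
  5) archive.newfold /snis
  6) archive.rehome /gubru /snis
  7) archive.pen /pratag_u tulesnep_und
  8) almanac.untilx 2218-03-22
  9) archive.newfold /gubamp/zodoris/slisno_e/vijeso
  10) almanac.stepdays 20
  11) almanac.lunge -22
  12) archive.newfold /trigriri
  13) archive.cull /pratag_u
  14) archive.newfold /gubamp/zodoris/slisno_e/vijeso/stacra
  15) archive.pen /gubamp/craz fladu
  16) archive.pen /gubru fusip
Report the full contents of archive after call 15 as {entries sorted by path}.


% almanac.closeout
[out] 2018-07-31
% almanac.anchor d='2217-09-05'
[out] 2217-09-05
% archive.recite p='/gubru'
[out] sle_ix
% archive.newfold p='/gubamp/zodoris/slisno_e'
[out] ok
% archive.newfold p='/snis'
[out] ok
% archive.rehome s='/gubru' d='/snis'
[out] ToolError: exists
% archive.pen p='/pratag_u' c='tulesnep_und'
[out] created
% almanac.untilx d='2218-03-22'
[out] 198
% archive.newfold p='/gubamp/zodoris/slisno_e/vijeso'
[out] ok
% almanac.stepdays n='20'
[out] 2217-09-25
% almanac.lunge n='-22'
[out] 2215-11-25
% archive.newfold p='/trigriri'
[out] ok
% archive.cull p='/pratag_u'
[out] ok
% archive.newfold p='/gubamp/zodoris/slisno_e/vijeso/stacra'
[out] ok
% archive.pen p='/gubamp/craz' c='fladu'
[out] overwrote
% archive.pen p='/gubru' c='fusip'
[out] overwrote

Answer: {gubamp/, gubamp/craz=fladu, gubamp/zodoris/, gubamp/zodoris/slisno_e/, gubamp/zodoris/slisno_e/vijeso/, gubamp/zodoris/slisno_e/vijeso/stacra/, gubru=sle_ix, snis/, trigriri/}


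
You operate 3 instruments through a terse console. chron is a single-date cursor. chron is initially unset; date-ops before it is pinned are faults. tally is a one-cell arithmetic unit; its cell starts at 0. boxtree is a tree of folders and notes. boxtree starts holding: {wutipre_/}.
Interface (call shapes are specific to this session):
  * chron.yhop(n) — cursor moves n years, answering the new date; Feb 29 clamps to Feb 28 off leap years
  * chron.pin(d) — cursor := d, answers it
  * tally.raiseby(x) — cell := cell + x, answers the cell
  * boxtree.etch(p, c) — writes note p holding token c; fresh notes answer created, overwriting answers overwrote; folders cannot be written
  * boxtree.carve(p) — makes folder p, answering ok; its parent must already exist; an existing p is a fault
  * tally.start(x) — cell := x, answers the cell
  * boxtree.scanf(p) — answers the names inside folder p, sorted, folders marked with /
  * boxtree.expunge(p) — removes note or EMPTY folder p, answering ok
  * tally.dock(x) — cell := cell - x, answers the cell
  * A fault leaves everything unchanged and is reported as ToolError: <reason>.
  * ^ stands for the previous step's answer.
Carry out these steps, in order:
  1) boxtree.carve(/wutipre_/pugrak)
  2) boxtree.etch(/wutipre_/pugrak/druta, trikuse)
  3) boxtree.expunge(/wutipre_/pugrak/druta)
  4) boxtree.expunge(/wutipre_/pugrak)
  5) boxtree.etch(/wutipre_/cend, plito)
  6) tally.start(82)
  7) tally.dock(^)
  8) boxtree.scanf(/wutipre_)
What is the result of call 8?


Next I call carve passing p: /wutipre_/pugrak, — result: ok.
Using etch passing p: /wutipre_/pugrak/druta, c: trikuse, giving created.
Then expunge passing p: /wutipre_/pugrak/druta, and see ok.
Using expunge passing p: /wutipre_/pugrak, and observe ok.
Using etch passing p: /wutipre_/cend, c: plito, giving created.
I try start passing x: 82, giving 82.
Next I call dock passing x: ^, and see 0.
Invoking scanf passing p: /wutipre_, → [cend].

Answer: [cend]


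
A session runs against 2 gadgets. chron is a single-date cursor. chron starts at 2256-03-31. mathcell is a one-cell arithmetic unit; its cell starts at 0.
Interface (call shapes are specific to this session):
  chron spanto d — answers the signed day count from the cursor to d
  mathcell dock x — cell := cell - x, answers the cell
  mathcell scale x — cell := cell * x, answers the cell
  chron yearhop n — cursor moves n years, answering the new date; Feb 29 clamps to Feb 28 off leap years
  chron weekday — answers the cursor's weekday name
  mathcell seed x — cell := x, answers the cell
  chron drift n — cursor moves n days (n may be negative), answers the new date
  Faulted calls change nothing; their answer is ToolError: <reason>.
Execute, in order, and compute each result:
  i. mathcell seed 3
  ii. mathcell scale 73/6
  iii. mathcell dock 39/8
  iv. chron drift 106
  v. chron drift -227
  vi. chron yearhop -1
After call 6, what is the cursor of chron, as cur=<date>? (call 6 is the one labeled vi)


·→ mathcell seed(3)
·← 3
·→ mathcell scale(73/6)
·← 73/2
·→ mathcell dock(39/8)
·← 253/8
·→ chron drift(106)
·← 2256-07-15
·→ chron drift(-227)
·← 2255-12-01
·→ chron yearhop(-1)
·← 2254-12-01

Answer: cur=2254-12-01


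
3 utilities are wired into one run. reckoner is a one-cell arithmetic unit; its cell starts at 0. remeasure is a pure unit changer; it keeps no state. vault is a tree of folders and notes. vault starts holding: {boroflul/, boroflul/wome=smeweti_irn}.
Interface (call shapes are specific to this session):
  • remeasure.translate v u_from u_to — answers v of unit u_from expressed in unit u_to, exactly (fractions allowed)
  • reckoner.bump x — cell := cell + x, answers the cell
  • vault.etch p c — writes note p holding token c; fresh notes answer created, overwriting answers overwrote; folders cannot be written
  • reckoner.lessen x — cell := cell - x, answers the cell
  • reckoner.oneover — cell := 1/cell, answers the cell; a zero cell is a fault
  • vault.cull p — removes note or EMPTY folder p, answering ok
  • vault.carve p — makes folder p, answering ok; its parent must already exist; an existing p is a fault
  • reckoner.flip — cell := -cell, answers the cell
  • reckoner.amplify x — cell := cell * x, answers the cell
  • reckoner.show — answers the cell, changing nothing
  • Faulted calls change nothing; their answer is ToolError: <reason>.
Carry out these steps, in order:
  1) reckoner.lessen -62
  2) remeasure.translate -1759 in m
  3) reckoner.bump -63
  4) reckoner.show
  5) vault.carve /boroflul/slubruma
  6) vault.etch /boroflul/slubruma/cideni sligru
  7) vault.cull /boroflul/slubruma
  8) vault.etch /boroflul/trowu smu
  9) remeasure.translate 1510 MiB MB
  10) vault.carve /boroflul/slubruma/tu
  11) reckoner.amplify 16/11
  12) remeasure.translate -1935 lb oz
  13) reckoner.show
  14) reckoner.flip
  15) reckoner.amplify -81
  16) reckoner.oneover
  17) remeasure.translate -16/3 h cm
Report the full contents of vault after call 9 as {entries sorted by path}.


Answer: {boroflul/, boroflul/slubruma/, boroflul/slubruma/cideni=sligru, boroflul/trowu=smu, boroflul/wome=smeweti_irn}

Derivation:
I use reckoner.lessen using x: -62, → 62.
Now I run remeasure.translate using v: -1759, u_from: in, u_to: m: -223393/5000.
Invoking reckoner.bump using x: -63, giving -1.
Then reckoner.show(): -1.
Then vault.carve using p: /boroflul/slubruma, → ok.
Invoking vault.etch using p: /boroflul/slubruma/cideni, c: sligru, which returns created.
I try vault.cull using p: /boroflul/slubruma, and observe ToolError: not empty.
Invoking vault.etch using p: /boroflul/trowu, c: smu, which returns created.
Calling remeasure.translate using v: 1510, u_from: MiB, u_to: MB: 4947968/3125.
Now I run vault.carve using p: /boroflul/slubruma/tu, → ok.
I try reckoner.amplify using x: 16/11, yielding -16/11.
I use remeasure.translate using v: -1935, u_from: lb, u_to: oz, and get -30960.
I run reckoner.show(), giving -16/11.
Using reckoner.flip, — result: 16/11.
Using reckoner.amplify using x: -81: -1296/11.
I run reckoner.oneover(), which returns -11/1296.
Calling remeasure.translate using v: -16/3, u_from: h, u_to: cm, and see ToolError: incompatible units.


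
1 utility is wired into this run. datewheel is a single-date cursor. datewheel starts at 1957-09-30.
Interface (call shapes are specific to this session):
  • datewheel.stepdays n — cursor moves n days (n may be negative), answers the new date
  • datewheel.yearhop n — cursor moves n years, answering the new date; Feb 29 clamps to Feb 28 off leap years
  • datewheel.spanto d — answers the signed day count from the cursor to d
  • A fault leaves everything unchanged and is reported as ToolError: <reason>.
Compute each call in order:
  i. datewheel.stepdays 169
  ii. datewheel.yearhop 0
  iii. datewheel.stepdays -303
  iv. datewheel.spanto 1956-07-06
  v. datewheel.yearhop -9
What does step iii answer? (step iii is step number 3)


Answer: 1957-05-19

Derivation:
I use stepdays with n=169: 1958-03-18.
Next I call yearhop with n=0, giving 1958-03-18.
Then stepdays with n=-303, and observe 1957-05-19.
I use spanto with d=1956-07-06, and observe -317.
I try yearhop with n=-9, yielding 1948-05-19.


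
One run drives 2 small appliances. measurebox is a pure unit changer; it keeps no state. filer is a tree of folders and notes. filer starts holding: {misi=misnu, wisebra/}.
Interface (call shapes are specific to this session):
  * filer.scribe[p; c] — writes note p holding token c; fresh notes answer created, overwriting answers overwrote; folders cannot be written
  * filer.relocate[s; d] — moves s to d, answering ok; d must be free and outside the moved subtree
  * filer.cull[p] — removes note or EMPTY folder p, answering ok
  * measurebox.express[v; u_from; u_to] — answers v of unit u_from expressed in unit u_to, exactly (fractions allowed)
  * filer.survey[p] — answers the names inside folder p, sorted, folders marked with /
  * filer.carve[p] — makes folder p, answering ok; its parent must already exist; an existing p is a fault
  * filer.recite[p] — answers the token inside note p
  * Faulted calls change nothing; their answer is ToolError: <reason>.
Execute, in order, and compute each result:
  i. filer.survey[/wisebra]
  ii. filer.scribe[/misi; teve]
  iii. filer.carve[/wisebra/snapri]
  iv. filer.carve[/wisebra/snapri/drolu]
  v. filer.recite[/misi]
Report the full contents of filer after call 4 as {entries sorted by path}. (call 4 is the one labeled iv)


Answer: {misi=teve, wisebra/, wisebra/snapri/, wisebra/snapri/drolu/}

Derivation:
Then filer.survey on p='/wisebra', giving [].
Then filer.scribe on p='/misi', c='teve', which returns overwrote.
I run filer.carve on p='/wisebra/snapri': ok.
Now I run filer.carve on p='/wisebra/snapri/drolu', and get ok.
Then filer.recite on p='/misi', → teve.


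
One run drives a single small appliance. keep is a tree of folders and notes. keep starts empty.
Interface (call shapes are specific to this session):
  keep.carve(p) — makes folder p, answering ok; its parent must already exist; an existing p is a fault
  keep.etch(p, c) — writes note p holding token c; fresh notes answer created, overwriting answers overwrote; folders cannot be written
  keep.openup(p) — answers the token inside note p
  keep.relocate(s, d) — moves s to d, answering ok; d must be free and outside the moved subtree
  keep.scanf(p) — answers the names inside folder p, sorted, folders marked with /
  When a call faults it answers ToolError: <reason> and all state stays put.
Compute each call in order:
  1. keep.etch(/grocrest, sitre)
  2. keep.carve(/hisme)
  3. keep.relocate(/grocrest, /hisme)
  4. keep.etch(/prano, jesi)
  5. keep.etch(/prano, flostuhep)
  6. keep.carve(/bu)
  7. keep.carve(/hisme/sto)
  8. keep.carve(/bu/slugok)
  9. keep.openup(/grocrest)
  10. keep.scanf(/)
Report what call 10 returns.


! 1. etch(/grocrest, sitre) == created
! 2. carve(/hisme) == ok
! 3. relocate(/grocrest, /hisme) == ToolError: exists
! 4. etch(/prano, jesi) == created
! 5. etch(/prano, flostuhep) == overwrote
! 6. carve(/bu) == ok
! 7. carve(/hisme/sto) == ok
! 8. carve(/bu/slugok) == ok
! 9. openup(/grocrest) == sitre
! 10. scanf(/) == [bu/, grocrest, hisme/, prano]

Answer: [bu/, grocrest, hisme/, prano]


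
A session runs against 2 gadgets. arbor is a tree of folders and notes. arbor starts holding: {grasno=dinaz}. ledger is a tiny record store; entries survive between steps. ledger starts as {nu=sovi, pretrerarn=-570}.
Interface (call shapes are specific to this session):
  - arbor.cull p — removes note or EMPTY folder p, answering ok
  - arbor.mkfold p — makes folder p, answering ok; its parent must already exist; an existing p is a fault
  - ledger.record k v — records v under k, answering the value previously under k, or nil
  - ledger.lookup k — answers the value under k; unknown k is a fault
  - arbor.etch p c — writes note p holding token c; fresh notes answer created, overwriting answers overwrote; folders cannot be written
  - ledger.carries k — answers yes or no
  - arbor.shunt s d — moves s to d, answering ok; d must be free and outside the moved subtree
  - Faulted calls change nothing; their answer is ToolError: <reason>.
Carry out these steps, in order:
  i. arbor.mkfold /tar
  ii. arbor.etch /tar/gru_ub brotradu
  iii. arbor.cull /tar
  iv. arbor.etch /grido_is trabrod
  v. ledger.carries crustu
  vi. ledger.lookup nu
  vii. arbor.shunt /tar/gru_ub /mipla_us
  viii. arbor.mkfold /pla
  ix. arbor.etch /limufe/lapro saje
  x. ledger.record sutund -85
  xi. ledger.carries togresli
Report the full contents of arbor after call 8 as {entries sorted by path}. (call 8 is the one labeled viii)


==> arbor.mkfold(p→/tar)
<== ok
==> arbor.etch(p→/tar/gru_ub, c→brotradu)
<== created
==> arbor.cull(p→/tar)
<== ToolError: not empty
==> arbor.etch(p→/grido_is, c→trabrod)
<== created
==> ledger.carries(k→crustu)
<== no
==> ledger.lookup(k→nu)
<== sovi
==> arbor.shunt(s→/tar/gru_ub, d→/mipla_us)
<== ok
==> arbor.mkfold(p→/pla)
<== ok
==> arbor.etch(p→/limufe/lapro, c→saje)
<== ToolError: no parent
==> ledger.record(k→sutund, v→-85)
<== nil
==> ledger.carries(k→togresli)
<== no

Answer: {grasno=dinaz, grido_is=trabrod, mipla_us=brotradu, pla/, tar/}


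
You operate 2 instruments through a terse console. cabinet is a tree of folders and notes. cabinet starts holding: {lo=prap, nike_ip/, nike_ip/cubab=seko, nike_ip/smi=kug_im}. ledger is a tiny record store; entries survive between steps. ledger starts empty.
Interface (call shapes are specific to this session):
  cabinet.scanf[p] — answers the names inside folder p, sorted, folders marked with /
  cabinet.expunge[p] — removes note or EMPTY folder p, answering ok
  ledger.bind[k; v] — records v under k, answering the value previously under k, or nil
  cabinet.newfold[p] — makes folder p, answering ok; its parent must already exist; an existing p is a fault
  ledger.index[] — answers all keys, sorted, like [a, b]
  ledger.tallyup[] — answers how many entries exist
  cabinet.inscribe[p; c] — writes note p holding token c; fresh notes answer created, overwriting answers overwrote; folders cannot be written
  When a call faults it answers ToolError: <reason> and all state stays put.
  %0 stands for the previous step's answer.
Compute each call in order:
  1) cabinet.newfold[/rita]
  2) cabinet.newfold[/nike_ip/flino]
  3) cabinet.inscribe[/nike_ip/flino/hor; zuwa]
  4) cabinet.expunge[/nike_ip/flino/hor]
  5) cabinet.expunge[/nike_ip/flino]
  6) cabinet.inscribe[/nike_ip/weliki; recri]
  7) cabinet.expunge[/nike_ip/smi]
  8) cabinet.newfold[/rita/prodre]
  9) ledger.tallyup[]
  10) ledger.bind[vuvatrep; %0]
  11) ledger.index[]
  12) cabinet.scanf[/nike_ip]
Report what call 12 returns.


Answer: [cubab, weliki]

Derivation:
~$ cabinet.newfold p→/rita
= ok
~$ cabinet.newfold p→/nike_ip/flino
= ok
~$ cabinet.inscribe p→/nike_ip/flino/hor c→zuwa
= created
~$ cabinet.expunge p→/nike_ip/flino/hor
= ok
~$ cabinet.expunge p→/nike_ip/flino
= ok
~$ cabinet.inscribe p→/nike_ip/weliki c→recri
= created
~$ cabinet.expunge p→/nike_ip/smi
= ok
~$ cabinet.newfold p→/rita/prodre
= ok
~$ ledger.tallyup
= 0
~$ ledger.bind k→vuvatrep v→%0
= nil
~$ ledger.index
= [vuvatrep]
~$ cabinet.scanf p→/nike_ip
= [cubab, weliki]
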